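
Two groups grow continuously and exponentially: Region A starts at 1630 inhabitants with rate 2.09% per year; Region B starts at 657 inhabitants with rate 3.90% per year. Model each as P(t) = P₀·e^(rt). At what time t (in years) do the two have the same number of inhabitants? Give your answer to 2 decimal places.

t ≈ 50.20 years

1630·e^(0.0209t) = 657·e^(0.039t)
1630/657 = e^((0.039 − 0.0209)t) → ln(2.48097) = 0.0181·t
t = 0.90865 / 0.0181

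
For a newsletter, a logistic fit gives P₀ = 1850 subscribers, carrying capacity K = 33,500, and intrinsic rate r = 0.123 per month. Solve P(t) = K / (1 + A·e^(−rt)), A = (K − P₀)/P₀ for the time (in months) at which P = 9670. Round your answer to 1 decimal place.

A = (33500 − 1850)/1850 = 17.10811
9670 = 33500/(1 + 17.10811·e^(−0.123t)) → 1 + 17.10811·e^(−0.123t) = 3.46432
e^(−0.123t) = 0.144044 → t = ln(6.94232)/0.123 = 1.93764/0.123

t ≈ 15.8 months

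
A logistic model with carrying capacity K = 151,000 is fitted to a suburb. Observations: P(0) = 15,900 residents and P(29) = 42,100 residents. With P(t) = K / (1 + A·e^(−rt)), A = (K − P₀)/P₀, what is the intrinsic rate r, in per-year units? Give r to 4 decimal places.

A = (151000 − 15900)/15900 = 8.49686
42100 = 151000/(1 + 8.49686·e^(−r·29)) → e^(−29r) = (3.5867 − 1)/8.49686 = 0.30443
r = −ln(0.30443)/29 = 1.18931/29

r ≈ 0.0410 per year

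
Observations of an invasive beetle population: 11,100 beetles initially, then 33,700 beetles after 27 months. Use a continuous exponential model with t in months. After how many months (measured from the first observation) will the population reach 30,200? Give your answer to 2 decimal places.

t ≈ 24.33 months

r = ln(33700/11100) / 27 ≈ 0.041132 per month
t = ln(30200/11100) / r = 1.0009 / 0.041132 ≈ 24.334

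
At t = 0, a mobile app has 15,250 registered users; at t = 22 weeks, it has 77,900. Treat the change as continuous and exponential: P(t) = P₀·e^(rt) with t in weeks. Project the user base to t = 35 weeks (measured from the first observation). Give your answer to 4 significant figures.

≈ 204,200 registered users

r = ln(77900/15250) / 22 ≈ 0.074129 per week
P(35) = 15250 · e^(0.074129·35) = 15250 · 13.39027 ≈ 204201.64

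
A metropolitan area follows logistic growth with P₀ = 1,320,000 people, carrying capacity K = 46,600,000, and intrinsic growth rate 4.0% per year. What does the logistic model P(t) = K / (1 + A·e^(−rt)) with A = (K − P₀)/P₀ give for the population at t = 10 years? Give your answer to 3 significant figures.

A = (46600000 − 1320000)/1320000 = 34.30303
P(10) = 46600000 / (1 + 34.30303·e^(−0.04·10)) = 46600000 / (1 + 34.30303·0.67032)
= 46600000 / 23.99401 ≈ 1942151.49

≈ 1,940,000 people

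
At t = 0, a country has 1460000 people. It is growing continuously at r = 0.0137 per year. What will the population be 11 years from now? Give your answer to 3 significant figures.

≈ 1,700,000 people

P(11) = 1460000 · e^(0.0137·11) = 1460000 · e^(0.1507)
= 1460000 · 1.16265 ≈ 1697465.8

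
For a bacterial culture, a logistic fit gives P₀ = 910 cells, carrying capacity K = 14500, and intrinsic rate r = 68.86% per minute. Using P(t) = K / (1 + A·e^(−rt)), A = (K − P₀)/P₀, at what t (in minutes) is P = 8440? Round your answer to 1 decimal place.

A = (14500 − 910)/910 = 14.93407
8440 = 14500/(1 + 14.93407·e^(−0.6886t)) → 1 + 14.93407·e^(−0.6886t) = 1.71801
e^(−0.6886t) = 0.048079 → t = ln(20.79926)/0.6886 = 3.03492/0.6886

t ≈ 4.4 minutes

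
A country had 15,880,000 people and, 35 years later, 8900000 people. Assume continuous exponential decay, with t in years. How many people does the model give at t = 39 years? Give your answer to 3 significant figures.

≈ 8,330,000 people

r = ln(8900000/15880000) / 35 ≈ -0.016543 per year
P(39) = 15880000 · e^(-0.016543·39) = 15880000 · 0.52457 ≈ 8330127.81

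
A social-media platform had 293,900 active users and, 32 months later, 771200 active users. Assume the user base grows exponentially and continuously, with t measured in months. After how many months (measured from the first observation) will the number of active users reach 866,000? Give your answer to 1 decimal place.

r = ln(771200/293900) / 32 ≈ 0.030147 per month
t = ln(866000/293900) / r = 1.08065 / 0.030147 ≈ 35.846

t ≈ 35.8 months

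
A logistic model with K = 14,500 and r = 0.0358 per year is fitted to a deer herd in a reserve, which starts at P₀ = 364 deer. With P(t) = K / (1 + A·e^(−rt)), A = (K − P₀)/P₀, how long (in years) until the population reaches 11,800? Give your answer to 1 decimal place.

A = (14500 − 364)/364 = 38.83516
11800 = 14500/(1 + 38.83516·e^(−0.0358t)) → 1 + 38.83516·e^(−0.0358t) = 1.22881
e^(−0.0358t) = 0.005892 → t = ln(169.72405)/0.0358 = 5.13417/0.0358

t ≈ 143.4 years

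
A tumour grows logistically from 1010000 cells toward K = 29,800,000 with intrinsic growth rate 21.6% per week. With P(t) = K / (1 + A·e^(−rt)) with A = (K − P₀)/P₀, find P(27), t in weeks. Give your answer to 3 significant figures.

≈ 27,500,000 cells

A = (29800000 − 1010000)/1010000 = 28.50495
P(27) = 29800000 / (1 + 28.50495·e^(−0.216·27)) = 29800000 / (1 + 28.50495·0.002932)
= 29800000 / 1.08358 ≈ 27501369.36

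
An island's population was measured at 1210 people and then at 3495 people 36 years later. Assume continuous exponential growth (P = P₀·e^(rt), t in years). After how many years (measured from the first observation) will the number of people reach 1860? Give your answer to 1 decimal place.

t ≈ 14.6 years

r = ln(3495/1210) / 36 ≈ 0.029464 per year
t = ln(1860/1210) / r = 0.42996 / 0.029464 ≈ 14.592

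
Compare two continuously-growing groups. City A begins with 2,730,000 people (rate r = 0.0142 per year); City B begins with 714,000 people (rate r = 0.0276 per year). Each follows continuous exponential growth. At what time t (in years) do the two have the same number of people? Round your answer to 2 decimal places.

2730000·e^(0.0142t) = 714000·e^(0.0276t)
2730000/714000 = e^((0.0276 − 0.0142)t) → ln(3.82353) = 0.0134·t
t = 1.34117 / 0.0134

t ≈ 100.09 years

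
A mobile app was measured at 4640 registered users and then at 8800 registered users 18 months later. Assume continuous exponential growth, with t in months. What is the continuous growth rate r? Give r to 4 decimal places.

r ≈ 0.0356 per month

8800 = 4640 · e^(r·18)
e^(18r) = 8800/4640 = 1.89655
r = ln(1.89655) / 18 = 0.64004 / 18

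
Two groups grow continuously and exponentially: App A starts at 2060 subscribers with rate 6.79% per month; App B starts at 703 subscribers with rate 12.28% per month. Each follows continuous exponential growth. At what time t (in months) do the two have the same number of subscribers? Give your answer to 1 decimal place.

t ≈ 19.6 months

2060·e^(0.0679t) = 703·e^(0.1228t)
2060/703 = e^((0.1228 − 0.0679)t) → ln(2.9303) = 0.0549·t
t = 1.0751 / 0.0549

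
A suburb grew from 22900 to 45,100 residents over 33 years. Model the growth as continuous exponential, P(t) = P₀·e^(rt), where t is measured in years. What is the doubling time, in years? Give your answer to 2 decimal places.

r = ln(45100/22900) / 33 = ln(1.96943) / 33 ≈ 0.020538 per year
doubling time = ln 2 / |r| = 0.69315 / 0.020538

doubling time ≈ 33.75 years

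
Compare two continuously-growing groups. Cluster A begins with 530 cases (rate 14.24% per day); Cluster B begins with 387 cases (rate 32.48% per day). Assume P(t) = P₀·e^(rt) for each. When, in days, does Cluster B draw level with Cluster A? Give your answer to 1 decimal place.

t ≈ 1.7 days

530·e^(0.1424t) = 387·e^(0.3248t)
530/387 = e^((0.3248 − 0.1424)t) → ln(1.36951) = 0.1824·t
t = 0.31445 / 0.1824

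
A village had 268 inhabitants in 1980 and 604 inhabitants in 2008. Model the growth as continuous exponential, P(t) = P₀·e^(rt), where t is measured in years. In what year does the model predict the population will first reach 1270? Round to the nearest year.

r = ln(604/268) / 28 = 0.81259/28 ≈ 0.029021 per year
t = ln(1270/268) / r = 1.55579/0.029021 ≈ 53.61 years after 1980

year 2034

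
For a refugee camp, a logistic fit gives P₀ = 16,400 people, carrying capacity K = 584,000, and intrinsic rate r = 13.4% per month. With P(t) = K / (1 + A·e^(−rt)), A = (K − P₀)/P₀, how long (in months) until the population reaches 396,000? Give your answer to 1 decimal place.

A = (584000 − 16400)/16400 = 34.60976
396000 = 584000/(1 + 34.60976·e^(−0.134t)) → 1 + 34.60976·e^(−0.134t) = 1.47475
e^(−0.134t) = 0.013717 → t = ln(72.9014)/0.134 = 4.28911/0.134

t ≈ 32.0 months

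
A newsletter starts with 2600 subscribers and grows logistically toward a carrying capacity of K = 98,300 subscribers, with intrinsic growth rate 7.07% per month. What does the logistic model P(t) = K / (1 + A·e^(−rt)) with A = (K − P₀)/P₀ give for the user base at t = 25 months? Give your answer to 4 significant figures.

≈ 13,490 subscribers

A = (98300 − 2600)/2600 = 36.80769
P(25) = 98300 / (1 + 36.80769·e^(−0.0707·25)) = 98300 / (1 + 36.80769·0.170759)
= 98300 / 7.28526 ≈ 13493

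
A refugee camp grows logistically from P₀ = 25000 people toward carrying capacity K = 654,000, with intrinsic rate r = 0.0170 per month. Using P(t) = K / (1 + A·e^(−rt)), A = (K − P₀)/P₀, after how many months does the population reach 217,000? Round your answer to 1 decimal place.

t ≈ 148.5 months

A = (654000 − 25000)/25000 = 25.16
217000 = 654000/(1 + 25.16·e^(−0.017t)) → 1 + 25.16·e^(−0.017t) = 3.01382
e^(−0.017t) = 0.080041 → t = ln(12.49364)/0.017 = 2.52522/0.017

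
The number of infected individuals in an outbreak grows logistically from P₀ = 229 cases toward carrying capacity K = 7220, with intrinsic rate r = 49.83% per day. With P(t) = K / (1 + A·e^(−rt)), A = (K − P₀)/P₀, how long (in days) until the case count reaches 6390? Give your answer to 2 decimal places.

t ≈ 10.96 days

A = (7220 − 229)/229 = 30.52838
6390 = 7220/(1 + 30.52838·e^(−0.4983t)) → 1 + 30.52838·e^(−0.4983t) = 1.12989
e^(−0.4983t) = 0.004255 → t = ln(235.03178)/0.4983 = 5.45972/0.4983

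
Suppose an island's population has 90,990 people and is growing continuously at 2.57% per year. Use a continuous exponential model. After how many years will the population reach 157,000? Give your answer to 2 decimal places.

t ≈ 21.23 years

157000 = 90990 · e^(0.0257·t)
t = ln(157000/90990) / 0.0257 = ln(1.72546) / 0.0257 = 0.5455 / 0.0257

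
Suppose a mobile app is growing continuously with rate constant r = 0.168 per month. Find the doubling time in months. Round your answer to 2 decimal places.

doubling time = ln(2) / |r| = 0.69315 / 0.168

doubling time ≈ 4.13 months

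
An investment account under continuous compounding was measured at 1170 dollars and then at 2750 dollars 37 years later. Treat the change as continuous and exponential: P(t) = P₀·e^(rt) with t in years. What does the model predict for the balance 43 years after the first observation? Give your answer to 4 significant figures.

r = ln(2750/1170) / 37 ≈ 0.023097 per year
P(43) = 1170 · e^(0.023097·43) = 1170 · 2.69981 ≈ 3158.77

≈ 3,159 dollars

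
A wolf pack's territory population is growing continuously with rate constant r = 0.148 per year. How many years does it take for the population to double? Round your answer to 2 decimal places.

doubling time ≈ 4.68 years

doubling time = ln(2) / |r| = 0.69315 / 0.148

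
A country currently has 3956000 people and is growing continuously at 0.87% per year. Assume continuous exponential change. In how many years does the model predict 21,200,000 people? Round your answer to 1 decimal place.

21200000 = 3956000 · e^(0.0087·t)
t = ln(21200000/3956000) / 0.0087 = ln(5.35895) / 0.0087 = 1.67877 / 0.0087

t ≈ 193.0 years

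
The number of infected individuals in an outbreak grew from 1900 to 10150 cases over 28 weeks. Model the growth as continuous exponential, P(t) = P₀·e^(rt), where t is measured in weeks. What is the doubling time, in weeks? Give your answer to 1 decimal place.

doubling time ≈ 11.6 weeks

r = ln(10150/1900) / 28 = ln(5.34211) / 28 ≈ 0.059844 per week
doubling time = ln 2 / |r| = 0.69315 / 0.059844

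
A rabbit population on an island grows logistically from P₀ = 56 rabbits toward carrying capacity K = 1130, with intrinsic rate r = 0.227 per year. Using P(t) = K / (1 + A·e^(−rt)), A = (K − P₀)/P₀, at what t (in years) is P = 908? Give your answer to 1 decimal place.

t ≈ 19.2 years

A = (1130 − 56)/56 = 19.17857
908 = 1130/(1 + 19.17857·e^(−0.227t)) → 1 + 19.17857·e^(−0.227t) = 1.24449
e^(−0.227t) = 0.012748 → t = ln(78.44208)/0.227 = 4.36236/0.227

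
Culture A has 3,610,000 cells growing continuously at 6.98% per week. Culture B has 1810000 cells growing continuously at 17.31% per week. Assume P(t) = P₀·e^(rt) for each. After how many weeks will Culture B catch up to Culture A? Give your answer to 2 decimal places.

t ≈ 6.68 weeks

3610000·e^(0.0698t) = 1810000·e^(0.1731t)
3610000/1810000 = e^((0.1731 − 0.0698)t) → ln(1.99448) = 0.1033·t
t = 0.69038 / 0.1033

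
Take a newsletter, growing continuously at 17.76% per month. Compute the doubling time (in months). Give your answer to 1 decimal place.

doubling time = ln(2) / |r| = 0.69315 / 0.1776

doubling time ≈ 3.9 months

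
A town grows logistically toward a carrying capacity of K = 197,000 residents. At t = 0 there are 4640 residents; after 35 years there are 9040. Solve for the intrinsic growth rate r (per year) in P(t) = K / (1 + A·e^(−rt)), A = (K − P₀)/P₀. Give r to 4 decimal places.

r ≈ 0.0197 per year

A = (197000 − 4640)/4640 = 41.4569
9040 = 197000/(1 + 41.4569·e^(−r·35)) → e^(−35r) = (21.79204 − 1)/41.4569 = 0.501534
r = −ln(0.501534)/35 = 0.69008/35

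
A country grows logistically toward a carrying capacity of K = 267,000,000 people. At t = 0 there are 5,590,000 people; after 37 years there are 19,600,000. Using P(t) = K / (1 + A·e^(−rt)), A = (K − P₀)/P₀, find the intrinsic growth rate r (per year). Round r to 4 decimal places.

A = (267000000 − 5590000)/5590000 = 46.76386
19600000 = 267000000/(1 + 46.76386·e^(−r·37)) → e^(−37r) = (13.62245 − 1)/46.76386 = 0.269919
r = −ln(0.269919)/37 = 1.30963/37

r ≈ 0.0354 per year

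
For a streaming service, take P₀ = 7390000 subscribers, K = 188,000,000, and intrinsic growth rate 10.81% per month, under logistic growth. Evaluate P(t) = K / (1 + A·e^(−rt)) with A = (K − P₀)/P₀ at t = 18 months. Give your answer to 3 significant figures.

A = (188000000 − 7390000)/7390000 = 24.43978
P(18) = 188000000 / (1 + 24.43978·e^(−0.1081·18)) = 188000000 / (1 + 24.43978·0.142873)
= 188000000 / 4.49178 ≈ 41854210.66

≈ 41,900,000 subscribers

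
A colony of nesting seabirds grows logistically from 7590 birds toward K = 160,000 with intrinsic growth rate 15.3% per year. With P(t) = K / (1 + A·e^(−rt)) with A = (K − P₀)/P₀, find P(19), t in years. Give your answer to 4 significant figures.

A = (160000 − 7590)/7590 = 20.08037
P(19) = 160000 / (1 + 20.08037·e^(−0.153·19)) = 160000 / (1 + 20.08037·0.054639)
= 160000 / 2.09718 ≈ 76292.95

≈ 76,290 birds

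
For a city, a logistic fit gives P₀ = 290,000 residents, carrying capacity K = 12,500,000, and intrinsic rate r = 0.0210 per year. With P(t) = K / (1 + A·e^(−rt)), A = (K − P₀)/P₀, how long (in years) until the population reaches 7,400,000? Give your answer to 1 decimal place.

t ≈ 195.8 years

A = (12500000 − 290000)/290000 = 42.10345
7400000 = 12500000/(1 + 42.10345·e^(−0.021t)) → 1 + 42.10345·e^(−0.021t) = 1.68919
e^(−0.021t) = 0.016369 → t = ln(61.09128)/0.021 = 4.11237/0.021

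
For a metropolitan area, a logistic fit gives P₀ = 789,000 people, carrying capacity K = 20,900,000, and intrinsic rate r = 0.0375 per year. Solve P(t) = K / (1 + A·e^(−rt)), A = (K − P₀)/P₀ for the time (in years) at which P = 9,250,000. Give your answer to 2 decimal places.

A = (20900000 − 789000)/789000 = 25.48923
9250000 = 20900000/(1 + 25.48923·e^(−0.0375t)) → 1 + 25.48923·e^(−0.0375t) = 2.25946
e^(−0.0375t) = 0.049411 → t = ln(20.23823)/0.0375 = 3.00757/0.0375

t ≈ 80.20 years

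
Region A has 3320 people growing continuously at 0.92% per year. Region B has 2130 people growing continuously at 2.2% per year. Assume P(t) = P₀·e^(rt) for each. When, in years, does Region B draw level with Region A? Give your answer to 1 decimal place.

3320·e^(0.0092t) = 2130·e^(0.022t)
3320/2130 = e^((0.022 − 0.0092)t) → ln(1.55869) = 0.0128·t
t = 0.44384 / 0.0128

t ≈ 34.7 years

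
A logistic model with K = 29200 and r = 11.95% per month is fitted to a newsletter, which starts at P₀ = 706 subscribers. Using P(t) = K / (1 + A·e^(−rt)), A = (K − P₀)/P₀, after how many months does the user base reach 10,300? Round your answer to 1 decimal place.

A = (29200 − 706)/706 = 40.35977
10300 = 29200/(1 + 40.35977·e^(−0.1195t)) → 1 + 40.35977·e^(−0.1195t) = 2.83495
e^(−0.1195t) = 0.045465 → t = ln(21.99501)/0.1195 = 3.09082/0.1195

t ≈ 25.9 months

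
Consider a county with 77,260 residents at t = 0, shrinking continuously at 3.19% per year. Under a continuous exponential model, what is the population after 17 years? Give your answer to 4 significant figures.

≈ 44,920 residents

P(17) = 77260 · e^(-0.0319·17) = 77260 · e^(-0.5423)
= 77260 · 0.58141 ≈ 44919.7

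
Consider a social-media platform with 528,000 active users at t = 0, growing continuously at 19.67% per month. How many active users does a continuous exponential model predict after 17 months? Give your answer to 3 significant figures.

≈ 15,000,000 active users

P(17) = 528000 · e^(0.1967·17) = 528000 · e^(3.3439)
= 528000 · 28.3294 ≈ 14957921.19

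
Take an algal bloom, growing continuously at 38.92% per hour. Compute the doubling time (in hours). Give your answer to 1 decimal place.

doubling time = ln(2) / |r| = 0.69315 / 0.3892

doubling time ≈ 1.8 hours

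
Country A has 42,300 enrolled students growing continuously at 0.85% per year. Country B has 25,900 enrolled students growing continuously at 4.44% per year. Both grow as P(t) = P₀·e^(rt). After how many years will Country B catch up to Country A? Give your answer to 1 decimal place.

t ≈ 13.7 years

42300·e^(0.0085t) = 25900·e^(0.0444t)
42300/25900 = e^((0.0444 − 0.0085)t) → ln(1.6332) = 0.0359·t
t = 0.49054 / 0.0359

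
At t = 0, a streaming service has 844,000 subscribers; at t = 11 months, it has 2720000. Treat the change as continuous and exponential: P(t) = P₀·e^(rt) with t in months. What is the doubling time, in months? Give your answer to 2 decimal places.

doubling time ≈ 6.52 months

r = ln(2720000/844000) / 11 = ln(3.22275) / 11 ≈ 0.106385 per month
doubling time = ln 2 / |r| = 0.69315 / 0.106385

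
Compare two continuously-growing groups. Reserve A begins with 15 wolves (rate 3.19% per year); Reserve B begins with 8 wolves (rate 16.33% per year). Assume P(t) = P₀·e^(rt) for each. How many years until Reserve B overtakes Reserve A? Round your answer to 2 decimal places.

15·e^(0.0319t) = 8·e^(0.1633t)
15/8 = e^((0.1633 − 0.0319)t) → ln(1.875) = 0.1314·t
t = 0.62861 / 0.1314

t ≈ 4.78 years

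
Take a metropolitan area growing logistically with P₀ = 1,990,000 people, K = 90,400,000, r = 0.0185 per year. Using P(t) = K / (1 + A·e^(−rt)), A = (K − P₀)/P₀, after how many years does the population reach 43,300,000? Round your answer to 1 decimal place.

t ≈ 200.5 years

A = (90400000 − 1990000)/1990000 = 44.42714
43300000 = 90400000/(1 + 44.42714·e^(−0.0185t)) → 1 + 44.42714·e^(−0.0185t) = 2.08776
e^(−0.0185t) = 0.024484 → t = ln(40.84278)/0.0185 = 3.70973/0.0185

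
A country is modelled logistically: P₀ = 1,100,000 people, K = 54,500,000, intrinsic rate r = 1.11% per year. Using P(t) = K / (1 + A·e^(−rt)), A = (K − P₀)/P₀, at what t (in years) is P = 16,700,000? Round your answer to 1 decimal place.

A = (54500000 − 1100000)/1100000 = 48.54545
16700000 = 54500000/(1 + 48.54545·e^(−0.0111t)) → 1 + 48.54545·e^(−0.0111t) = 3.26347
e^(−0.0111t) = 0.046626 → t = ln(21.44733)/0.0111 = 3.0656/0.0111

t ≈ 276.2 years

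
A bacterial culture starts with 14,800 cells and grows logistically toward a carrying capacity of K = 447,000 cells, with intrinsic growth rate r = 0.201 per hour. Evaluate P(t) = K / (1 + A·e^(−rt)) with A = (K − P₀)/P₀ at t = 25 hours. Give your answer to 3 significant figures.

≈ 375,000 cells

A = (447000 − 14800)/14800 = 29.2027
P(25) = 447000 / (1 + 29.2027·e^(−0.201·25)) = 447000 / (1 + 29.2027·0.006572)
= 447000 / 1.19191 ≈ 375028.92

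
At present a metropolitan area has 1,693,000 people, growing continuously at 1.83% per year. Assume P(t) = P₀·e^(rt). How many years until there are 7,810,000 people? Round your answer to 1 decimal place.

7810000 = 1693000 · e^(0.0183·t)
t = ln(7810000/1693000) / 0.0183 = ln(4.61311) / 0.0183 = 1.5289 / 0.0183

t ≈ 83.5 years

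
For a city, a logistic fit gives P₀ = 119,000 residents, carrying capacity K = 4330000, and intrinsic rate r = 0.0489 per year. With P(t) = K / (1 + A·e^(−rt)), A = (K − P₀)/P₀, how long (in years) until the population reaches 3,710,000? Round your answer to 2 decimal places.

A = (4330000 − 119000)/119000 = 35.38655
3710000 = 4330000/(1 + 35.38655·e^(−0.0489t)) → 1 + 35.38655·e^(−0.0489t) = 1.16712
e^(−0.0489t) = 0.004723 → t = ln(211.74858)/0.0489 = 5.3554/0.0489

t ≈ 109.52 years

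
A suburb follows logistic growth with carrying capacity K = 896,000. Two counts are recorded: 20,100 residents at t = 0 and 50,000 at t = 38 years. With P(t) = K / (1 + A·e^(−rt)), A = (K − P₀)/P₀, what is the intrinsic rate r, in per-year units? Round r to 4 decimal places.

A = (896000 − 20100)/20100 = 43.57711
50000 = 896000/(1 + 43.57711·e^(−r·38)) → e^(−38r) = (17.92 − 1)/43.57711 = 0.388277
r = −ln(0.388277)/38 = 0.94604/38

r ≈ 0.0249 per year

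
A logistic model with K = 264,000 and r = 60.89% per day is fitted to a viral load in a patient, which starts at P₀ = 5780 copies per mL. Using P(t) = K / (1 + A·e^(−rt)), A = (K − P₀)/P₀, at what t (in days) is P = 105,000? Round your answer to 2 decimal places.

A = (264000 − 5780)/5780 = 44.67474
105000 = 264000/(1 + 44.67474·e^(−0.6089t)) → 1 + 44.67474·e^(−0.6089t) = 2.51429
e^(−0.6089t) = 0.033896 → t = ln(29.50219)/0.6089 = 3.38446/0.6089

t ≈ 5.56 days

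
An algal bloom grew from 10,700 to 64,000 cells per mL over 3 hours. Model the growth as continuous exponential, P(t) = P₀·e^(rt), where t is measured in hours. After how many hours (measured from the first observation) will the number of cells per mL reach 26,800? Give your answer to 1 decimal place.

t ≈ 1.5 hours

r = ln(64000/10700) / 3 ≈ 0.596213 per hour
t = ln(26800/10700) / r = 0.91816 / 0.596213 ≈ 1.54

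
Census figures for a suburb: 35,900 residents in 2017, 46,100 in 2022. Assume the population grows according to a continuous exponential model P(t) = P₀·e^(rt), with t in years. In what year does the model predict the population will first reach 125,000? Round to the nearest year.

year 2042

r = ln(46100/35900) / 5 = 0.25008/5 ≈ 0.050015 per year
t = ln(125000/35900) / r = 1.24758/0.050015 ≈ 24.94 years after 2017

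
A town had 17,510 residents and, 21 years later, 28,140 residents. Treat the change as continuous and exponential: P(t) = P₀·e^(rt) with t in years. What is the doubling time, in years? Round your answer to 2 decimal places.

r = ln(28140/17510) / 21 = ln(1.60708) / 21 ≈ 0.022591 per year
doubling time = ln 2 / |r| = 0.69315 / 0.022591

doubling time ≈ 30.68 years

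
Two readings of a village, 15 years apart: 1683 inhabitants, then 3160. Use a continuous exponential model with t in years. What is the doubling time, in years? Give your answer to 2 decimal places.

r = ln(3160/1683) / 15 = ln(1.8776) / 15 ≈ 0.042 per year
doubling time = ln 2 / |r| = 0.69315 / 0.042

doubling time ≈ 16.50 years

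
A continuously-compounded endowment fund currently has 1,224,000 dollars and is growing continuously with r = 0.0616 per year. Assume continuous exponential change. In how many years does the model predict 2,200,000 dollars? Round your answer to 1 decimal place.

2200000 = 1224000 · e^(0.0616·t)
t = ln(2200000/1224000) / 0.0616 = ln(1.79739) / 0.0616 = 0.58633 / 0.0616

t ≈ 9.5 years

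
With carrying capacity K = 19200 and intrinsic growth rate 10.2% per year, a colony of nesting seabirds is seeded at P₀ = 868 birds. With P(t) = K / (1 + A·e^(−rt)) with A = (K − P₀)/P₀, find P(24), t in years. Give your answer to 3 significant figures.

A = (19200 − 868)/868 = 21.11982
P(24) = 19200 / (1 + 21.11982·e^(−0.102·24)) = 19200 / (1 + 21.11982·0.086466)
= 19200 / 2.82615 ≈ 6793.69

≈ 6,790 birds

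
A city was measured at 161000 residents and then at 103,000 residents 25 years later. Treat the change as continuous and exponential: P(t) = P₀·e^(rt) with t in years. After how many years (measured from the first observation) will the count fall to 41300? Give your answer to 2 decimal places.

t ≈ 76.15 years

r = ln(103000/161000) / 25 ≈ -0.017867 per year
t = ln(41300/161000) / r = -1.36054 / -0.017867 ≈ 76.148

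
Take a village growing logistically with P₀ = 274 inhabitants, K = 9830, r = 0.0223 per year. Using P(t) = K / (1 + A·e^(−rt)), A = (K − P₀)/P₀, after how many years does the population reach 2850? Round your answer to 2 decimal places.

A = (9830 − 274)/274 = 34.87591
2850 = 9830/(1 + 34.87591·e^(−0.0223t)) → 1 + 34.87591·e^(−0.0223t) = 3.44912
e^(−0.0223t) = 0.070224 → t = ln(14.24016)/0.0223 = 2.65607/0.0223

t ≈ 119.11 years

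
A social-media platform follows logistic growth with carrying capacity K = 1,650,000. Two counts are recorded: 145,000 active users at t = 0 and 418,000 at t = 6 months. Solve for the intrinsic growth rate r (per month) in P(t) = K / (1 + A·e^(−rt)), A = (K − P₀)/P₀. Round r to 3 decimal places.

A = (1650000 − 145000)/145000 = 10.37931
418000 = 1650000/(1 + 10.37931·e^(−r·6)) → e^(−6r) = (3.94737 − 1)/10.37931 = 0.283966
r = −ln(0.283966)/6 = 1.2589/6

r ≈ 0.210 per month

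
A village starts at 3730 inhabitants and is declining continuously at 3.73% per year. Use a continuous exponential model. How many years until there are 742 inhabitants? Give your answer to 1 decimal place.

t ≈ 43.3 years

742 = 3730 · e^(-0.0373·t)
t = ln(742/3730) / -0.0373 = ln(0.19893) / -0.0373 = -1.61481 / -0.0373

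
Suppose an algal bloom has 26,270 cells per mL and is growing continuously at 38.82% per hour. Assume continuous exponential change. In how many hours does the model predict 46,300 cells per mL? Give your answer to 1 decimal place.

t ≈ 1.5 hours

46300 = 26270 · e^(0.3882·t)
t = ln(46300/26270) / 0.3882 = ln(1.76247) / 0.3882 = 0.56671 / 0.3882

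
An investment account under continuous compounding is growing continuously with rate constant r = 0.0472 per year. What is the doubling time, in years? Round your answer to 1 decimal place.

doubling time = ln(2) / |r| = 0.69315 / 0.0472

doubling time ≈ 14.7 years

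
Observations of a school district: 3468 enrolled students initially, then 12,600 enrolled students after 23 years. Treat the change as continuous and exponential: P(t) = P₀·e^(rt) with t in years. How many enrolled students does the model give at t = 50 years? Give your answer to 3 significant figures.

≈ 57,300 enrolled students

r = ln(12600/3468) / 23 ≈ 0.056092 per year
P(50) = 3468 · e^(0.056092·50) = 3468 · 16.52057 ≈ 57293.32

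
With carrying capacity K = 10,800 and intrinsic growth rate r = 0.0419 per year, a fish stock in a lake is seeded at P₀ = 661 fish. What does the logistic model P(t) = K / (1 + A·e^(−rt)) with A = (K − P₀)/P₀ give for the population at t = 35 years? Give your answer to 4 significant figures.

≈ 2,379 fish

A = (10800 − 661)/661 = 15.33888
P(35) = 10800 / (1 + 15.33888·e^(−0.0419·35)) = 10800 / (1 + 15.33888·0.230732)
= 10800 / 4.53916 ≈ 2379.29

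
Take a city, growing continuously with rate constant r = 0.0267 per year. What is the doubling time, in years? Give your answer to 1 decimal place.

doubling time = ln(2) / |r| = 0.69315 / 0.0267

doubling time ≈ 26.0 years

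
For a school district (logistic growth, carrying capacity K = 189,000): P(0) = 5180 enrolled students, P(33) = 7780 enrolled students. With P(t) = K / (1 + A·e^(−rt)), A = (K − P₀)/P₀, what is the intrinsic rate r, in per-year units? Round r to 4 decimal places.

r ≈ 0.0128 per year

A = (189000 − 5180)/5180 = 35.48649
7780 = 189000/(1 + 35.48649·e^(−r·33)) → e^(−33r) = (24.29306 − 1)/35.48649 = 0.656392
r = −ln(0.656392)/33 = 0.421/33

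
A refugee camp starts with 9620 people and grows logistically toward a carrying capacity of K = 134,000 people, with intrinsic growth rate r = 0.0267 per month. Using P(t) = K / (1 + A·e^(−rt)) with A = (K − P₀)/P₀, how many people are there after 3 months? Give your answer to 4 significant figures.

≈ 10,360 people

A = (134000 − 9620)/9620 = 12.92931
P(3) = 134000 / (1 + 12.92931·e^(−0.0267·3)) = 134000 / (1 + 12.92931·0.923024)
= 134000 / 12.93407 ≈ 10360.24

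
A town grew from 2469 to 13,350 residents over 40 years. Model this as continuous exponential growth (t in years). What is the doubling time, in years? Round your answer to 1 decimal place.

r = ln(13350/2469) / 40 = ln(5.40705) / 40 ≈ 0.042193 per year
doubling time = ln 2 / |r| = 0.69315 / 0.042193

doubling time ≈ 16.4 years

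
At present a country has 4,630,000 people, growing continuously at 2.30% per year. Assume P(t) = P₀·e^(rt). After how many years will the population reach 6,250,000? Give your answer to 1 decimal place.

t ≈ 13.0 years

6250000 = 4630000 · e^(0.023·t)
t = ln(6250000/4630000) / 0.023 = ln(1.34989) / 0.023 = 0.30002 / 0.023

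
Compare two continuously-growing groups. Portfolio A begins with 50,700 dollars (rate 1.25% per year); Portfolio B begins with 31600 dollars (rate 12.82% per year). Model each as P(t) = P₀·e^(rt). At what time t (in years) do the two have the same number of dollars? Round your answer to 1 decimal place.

t ≈ 4.1 years

50700·e^(0.0125t) = 31600·e^(0.1282t)
50700/31600 = e^((0.1282 − 0.0125)t) → ln(1.60443) = 0.1157·t
t = 0.47277 / 0.1157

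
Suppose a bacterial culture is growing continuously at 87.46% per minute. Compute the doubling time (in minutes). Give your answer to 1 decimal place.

doubling time = ln(2) / |r| = 0.69315 / 0.8746

doubling time ≈ 0.8 minutes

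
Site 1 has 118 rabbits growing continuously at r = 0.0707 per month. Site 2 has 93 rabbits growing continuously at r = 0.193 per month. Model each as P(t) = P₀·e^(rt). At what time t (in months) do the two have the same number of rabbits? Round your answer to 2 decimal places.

t ≈ 1.95 months

118·e^(0.0707t) = 93·e^(0.193t)
118/93 = e^((0.193 − 0.0707)t) → ln(1.26882) = 0.1223·t
t = 0.23809 / 0.1223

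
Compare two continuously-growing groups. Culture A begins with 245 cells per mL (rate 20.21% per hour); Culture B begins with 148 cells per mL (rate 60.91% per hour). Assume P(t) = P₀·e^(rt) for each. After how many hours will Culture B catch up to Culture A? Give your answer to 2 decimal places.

t ≈ 1.24 hours

245·e^(0.2021t) = 148·e^(0.6091t)
245/148 = e^((0.6091 − 0.2021)t) → ln(1.65541) = 0.407·t
t = 0.50405 / 0.407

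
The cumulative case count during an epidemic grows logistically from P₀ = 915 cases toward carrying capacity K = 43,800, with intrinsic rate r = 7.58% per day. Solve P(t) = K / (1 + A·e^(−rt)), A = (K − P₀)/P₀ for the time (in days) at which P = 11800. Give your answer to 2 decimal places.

t ≈ 37.60 days

A = (43800 − 915)/915 = 46.86885
11800 = 43800/(1 + 46.86885·e^(−0.0758t)) → 1 + 46.86885·e^(−0.0758t) = 3.71186
e^(−0.0758t) = 0.057861 → t = ln(17.28289)/0.0758 = 2.84972/0.0758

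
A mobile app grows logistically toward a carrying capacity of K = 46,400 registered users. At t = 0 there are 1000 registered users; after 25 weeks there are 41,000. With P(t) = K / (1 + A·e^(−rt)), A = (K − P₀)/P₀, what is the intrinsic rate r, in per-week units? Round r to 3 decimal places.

A = (46400 − 1000)/1000 = 45.4
41000 = 46400/(1 + 45.4·e^(−r·25)) → e^(−25r) = (1.13171 − 1)/45.4 = 0.002901
r = −ln(0.002901)/25 = 5.84269/25

r ≈ 0.234 per week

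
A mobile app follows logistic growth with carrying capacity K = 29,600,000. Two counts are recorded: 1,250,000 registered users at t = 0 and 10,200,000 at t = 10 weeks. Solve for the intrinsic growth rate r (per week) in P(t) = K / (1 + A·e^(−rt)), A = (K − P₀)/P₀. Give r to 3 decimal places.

r ≈ 0.248 per week

A = (29600000 − 1250000)/1250000 = 22.68
10200000 = 29600000/(1 + 22.68·e^(−r·10)) → e^(−10r) = (2.90196 − 1)/22.68 = 0.083861
r = −ln(0.083861)/10 = 2.4786/10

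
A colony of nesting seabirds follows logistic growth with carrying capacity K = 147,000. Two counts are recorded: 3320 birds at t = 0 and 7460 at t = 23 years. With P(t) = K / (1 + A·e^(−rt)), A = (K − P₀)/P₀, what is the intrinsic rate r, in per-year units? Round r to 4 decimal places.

r ≈ 0.0365 per year

A = (147000 − 3320)/3320 = 43.27711
7460 = 147000/(1 + 43.27711·e^(−r·23)) → e^(−23r) = (19.70509 − 1)/43.27711 = 0.432217
r = −ln(0.432217)/23 = 0.83883/23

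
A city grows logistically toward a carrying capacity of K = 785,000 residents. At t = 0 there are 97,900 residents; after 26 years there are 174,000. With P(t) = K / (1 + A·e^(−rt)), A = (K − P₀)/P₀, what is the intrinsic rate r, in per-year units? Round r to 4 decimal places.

r ≈ 0.0266 per year

A = (785000 − 97900)/97900 = 7.01839
174000 = 785000/(1 + 7.01839·e^(−r·26)) → e^(−26r) = (4.51149 − 1)/7.01839 = 0.500328
r = −ln(0.500328)/26 = 0.69249/26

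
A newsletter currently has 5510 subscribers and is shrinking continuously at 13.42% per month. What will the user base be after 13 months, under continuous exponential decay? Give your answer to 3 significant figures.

≈ 963 subscribers

P(13) = 5510 · e^(-0.1342·13) = 5510 · e^(-1.7446)
= 5510 · 0.17471 ≈ 962.68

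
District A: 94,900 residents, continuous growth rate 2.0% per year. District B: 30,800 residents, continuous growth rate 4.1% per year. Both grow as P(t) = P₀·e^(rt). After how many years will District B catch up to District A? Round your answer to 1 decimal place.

t ≈ 53.6 years

94900·e^(0.02t) = 30800·e^(0.041t)
94900/30800 = e^((0.041 − 0.02)t) → ln(3.08117) = 0.021·t
t = 1.12531 / 0.021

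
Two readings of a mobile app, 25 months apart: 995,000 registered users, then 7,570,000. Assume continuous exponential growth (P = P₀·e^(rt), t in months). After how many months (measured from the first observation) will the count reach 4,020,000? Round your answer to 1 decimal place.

r = ln(7570000/995000) / 25 ≈ 0.081168 per month
t = ln(4020000/995000) / r = 1.39629 / 0.081168 ≈ 17.202

t ≈ 17.2 months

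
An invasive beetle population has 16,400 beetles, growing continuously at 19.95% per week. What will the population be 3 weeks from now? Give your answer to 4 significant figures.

P(3) = 16400 · e^(0.1995·3) = 16400 · e^(0.5985)
= 16400 · 1.81939 ≈ 29837.96

≈ 29,840 beetles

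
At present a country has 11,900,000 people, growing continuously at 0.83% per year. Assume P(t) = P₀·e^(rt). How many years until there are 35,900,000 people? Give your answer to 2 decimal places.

35900000 = 11900000 · e^(0.0083·t)
t = ln(35900000/11900000) / 0.0083 = ln(3.01681) / 0.0083 = 1.1042 / 0.0083

t ≈ 133.04 years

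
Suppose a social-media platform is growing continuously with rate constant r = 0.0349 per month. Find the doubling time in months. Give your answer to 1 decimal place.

doubling time ≈ 19.9 months

doubling time = ln(2) / |r| = 0.69315 / 0.0349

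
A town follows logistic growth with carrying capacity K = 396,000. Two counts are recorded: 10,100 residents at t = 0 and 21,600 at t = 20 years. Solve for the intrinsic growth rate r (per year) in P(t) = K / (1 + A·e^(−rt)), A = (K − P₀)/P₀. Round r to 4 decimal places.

r ≈ 0.0395 per year

A = (396000 − 10100)/10100 = 38.20792
21600 = 396000/(1 + 38.20792·e^(−r·20)) → e^(−20r) = (18.33333 − 1)/38.20792 = 0.453658
r = −ln(0.453658)/20 = 0.79041/20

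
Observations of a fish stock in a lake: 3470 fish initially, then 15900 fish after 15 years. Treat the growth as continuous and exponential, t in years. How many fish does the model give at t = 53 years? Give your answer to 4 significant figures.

≈ 751,800 fish

r = ln(15900/3470) / 15 ≈ 0.101478 per year
P(53) = 3470 · e^(0.101478·53) = 3470 · 216.65682 ≈ 751799.16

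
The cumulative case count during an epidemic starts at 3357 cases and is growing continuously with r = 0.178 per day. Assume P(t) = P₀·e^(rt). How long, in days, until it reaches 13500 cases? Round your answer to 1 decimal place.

13500 = 3357 · e^(0.178·t)
t = ln(13500/3357) / 0.178 = ln(4.02145) / 0.178 = 1.39164 / 0.178

t ≈ 7.8 days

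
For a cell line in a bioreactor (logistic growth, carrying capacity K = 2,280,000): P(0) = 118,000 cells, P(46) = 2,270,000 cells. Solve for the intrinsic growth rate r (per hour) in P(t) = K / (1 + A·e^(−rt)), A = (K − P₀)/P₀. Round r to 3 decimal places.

A = (2280000 − 118000)/118000 = 18.32203
2270000 = 2280000/(1 + 18.32203·e^(−r·46)) → e^(−46r) = (1.00441 − 1)/18.32203 = 0.00024
r = −ln(0.00024)/46 = 8.33305/46

r ≈ 0.181 per hour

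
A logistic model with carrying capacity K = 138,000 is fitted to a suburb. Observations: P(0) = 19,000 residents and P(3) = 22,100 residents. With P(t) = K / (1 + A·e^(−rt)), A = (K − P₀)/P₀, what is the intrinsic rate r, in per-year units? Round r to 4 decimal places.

A = (138000 − 19000)/19000 = 6.26316
22100 = 138000/(1 + 6.26316·e^(−r·3)) → e^(−3r) = (6.24434 − 1)/6.26316 = 0.837332
r = −ln(0.837332)/3 = 0.17753/3

r ≈ 0.0592 per year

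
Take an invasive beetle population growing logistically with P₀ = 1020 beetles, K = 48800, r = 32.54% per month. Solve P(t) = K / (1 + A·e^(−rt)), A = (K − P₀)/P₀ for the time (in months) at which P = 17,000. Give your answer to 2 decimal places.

t ≈ 9.90 months

A = (48800 − 1020)/1020 = 46.84314
17000 = 48800/(1 + 46.84314·e^(−0.3254t)) → 1 + 46.84314·e^(−0.3254t) = 2.87059
e^(−0.3254t) = 0.039933 → t = ln(25.04193)/0.3254 = 3.22055/0.3254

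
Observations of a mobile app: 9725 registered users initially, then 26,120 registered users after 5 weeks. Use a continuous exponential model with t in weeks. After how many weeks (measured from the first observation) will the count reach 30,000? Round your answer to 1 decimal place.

r = ln(26120/9725) / 5 ≈ 0.1976 per week
t = ln(30000/9725) / r = 1.1265 / 0.1976 ≈ 5.701

t ≈ 5.7 weeks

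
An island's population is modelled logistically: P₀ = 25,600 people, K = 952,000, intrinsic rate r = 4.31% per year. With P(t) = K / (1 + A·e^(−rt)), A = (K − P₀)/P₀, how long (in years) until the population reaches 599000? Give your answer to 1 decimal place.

t ≈ 95.5 years

A = (952000 − 25600)/25600 = 36.1875
599000 = 952000/(1 + 36.1875·e^(−0.0431t)) → 1 + 36.1875·e^(−0.0431t) = 1.58932
e^(−0.0431t) = 0.016285 → t = ln(61.40598)/0.0431 = 4.11751/0.0431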